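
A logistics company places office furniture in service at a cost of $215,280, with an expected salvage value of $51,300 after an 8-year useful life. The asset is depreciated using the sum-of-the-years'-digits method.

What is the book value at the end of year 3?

Depreciable base = $215,280 − $51,300 = $163,980.
Sum of the years' digits = 8+7+6+5+4+3+2+1 = 36.
Year 1: $163,980 × 8/36 = $36,440. Book value $178,840.
Year 2: $163,980 × 7/36 = $31,885. Book value $146,955.
Year 3: $163,980 × 6/36 = $27,330. Book value $119,625.

$119,625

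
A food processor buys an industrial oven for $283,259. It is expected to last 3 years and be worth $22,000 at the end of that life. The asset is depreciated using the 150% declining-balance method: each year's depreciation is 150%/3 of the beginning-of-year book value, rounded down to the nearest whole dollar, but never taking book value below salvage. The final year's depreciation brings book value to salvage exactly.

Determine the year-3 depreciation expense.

$48,815

Depreciable base = $283,259 − $22,000 = $261,259.
Year 1: ⌊$283,259 × 150%/3⌋ = $141,629. Book value $141,630.
Year 2: ⌊$141,630 × 150%/3⌋ = $70,815. Book value $70,815.
Year 3 (final): $70,815 − $22,000 = $48,815. Book value $22,000.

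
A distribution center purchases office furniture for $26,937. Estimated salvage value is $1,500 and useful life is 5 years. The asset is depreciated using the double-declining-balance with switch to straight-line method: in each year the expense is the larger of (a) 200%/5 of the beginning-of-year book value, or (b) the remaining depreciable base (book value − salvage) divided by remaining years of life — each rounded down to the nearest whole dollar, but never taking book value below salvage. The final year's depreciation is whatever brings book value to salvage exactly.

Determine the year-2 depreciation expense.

Depreciable base = $26,937 − $1,500 = $25,437.
Year 1: DB = ⌊$26,937 × 200%/5⌋ = $10,774; SL = ⌊$25,437/5⌋ = $5,087 → take DB $10,774. Book value $16,163.
Year 2: DB = ⌊$16,163 × 200%/5⌋ = $6,465; SL = ⌊$14,663/4⌋ = $3,665 → take DB $6,465. Book value $9,698.

$6,465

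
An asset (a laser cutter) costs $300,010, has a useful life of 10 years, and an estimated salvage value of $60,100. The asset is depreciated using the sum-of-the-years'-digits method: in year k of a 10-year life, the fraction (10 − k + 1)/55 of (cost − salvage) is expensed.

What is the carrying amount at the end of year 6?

$103,720

Depreciable base = $300,010 − $60,100 = $239,910.
Sum of the years' digits = 10+9+8+7+6+5+4+3+2+1 = 55.
Year 1: $239,910 × 10/55 = $43,620. Book value $256,390.
Year 2: $239,910 × 9/55 = $39,258. Book value $217,132.
Year 3: $239,910 × 8/55 = $34,896. Book value $182,236.
Year 4: $239,910 × 7/55 = $30,534. Book value $151,702.
Year 5: $239,910 × 6/55 = $26,172. Book value $125,530.
Year 6: $239,910 × 5/55 = $21,810. Book value $103,720.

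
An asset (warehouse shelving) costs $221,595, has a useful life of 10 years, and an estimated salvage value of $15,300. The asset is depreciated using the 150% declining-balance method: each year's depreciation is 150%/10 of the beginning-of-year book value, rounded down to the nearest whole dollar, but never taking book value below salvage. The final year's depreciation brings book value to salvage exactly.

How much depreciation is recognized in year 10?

$36,027

Depreciable base = $221,595 − $15,300 = $206,295.
Year 1: ⌊$221,595 × 150%/10⌋ = $33,239. Book value $188,356.
Year 2: ⌊$188,356 × 150%/10⌋ = $28,253. Book value $160,103.
Year 3: ⌊$160,103 × 150%/10⌋ = $24,015. Book value $136,088.
Year 4: ⌊$136,088 × 150%/10⌋ = $20,413. Book value $115,675.
Year 5: ⌊$115,675 × 150%/10⌋ = $17,351. Book value $98,324.
Year 6: ⌊$98,324 × 150%/10⌋ = $14,748. Book value $83,576.
Year 7: ⌊$83,576 × 150%/10⌋ = $12,536. Book value $71,040.
Year 8: ⌊$71,040 × 150%/10⌋ = $10,656. Book value $60,384.
Year 9: ⌊$60,384 × 150%/10⌋ = $9,057. Book value $51,327.
Year 10 (final): $51,327 − $15,300 = $36,027. Book value $15,300.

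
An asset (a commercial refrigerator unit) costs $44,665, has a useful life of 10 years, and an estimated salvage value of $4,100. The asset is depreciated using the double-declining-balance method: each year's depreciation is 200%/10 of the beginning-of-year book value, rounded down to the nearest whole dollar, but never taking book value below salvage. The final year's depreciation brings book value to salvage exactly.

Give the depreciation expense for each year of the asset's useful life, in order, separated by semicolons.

$8,933; $7,146; $5,717; $4,573; $3,659; $2,927; $2,342; $1,873; $1,499; $1,896

Depreciable base = $44,665 − $4,100 = $40,565.
Year 1: ⌊$44,665 × 200%/10⌋ = $8,933. Book value $35,732.
Year 2: ⌊$35,732 × 200%/10⌋ = $7,146. Book value $28,586.
Year 3: ⌊$28,586 × 200%/10⌋ = $5,717. Book value $22,869.
Year 4: ⌊$22,869 × 200%/10⌋ = $4,573. Book value $18,296.
Year 5: ⌊$18,296 × 200%/10⌋ = $3,659. Book value $14,637.
Year 6: ⌊$14,637 × 200%/10⌋ = $2,927. Book value $11,710.
Year 7: ⌊$11,710 × 200%/10⌋ = $2,342. Book value $9,368.
Year 8: ⌊$9,368 × 200%/10⌋ = $1,873. Book value $7,495.
Year 9: ⌊$7,495 × 200%/10⌋ = $1,499. Book value $5,996.
Year 10 (final): $5,996 − $4,100 = $1,896. Book value $4,100.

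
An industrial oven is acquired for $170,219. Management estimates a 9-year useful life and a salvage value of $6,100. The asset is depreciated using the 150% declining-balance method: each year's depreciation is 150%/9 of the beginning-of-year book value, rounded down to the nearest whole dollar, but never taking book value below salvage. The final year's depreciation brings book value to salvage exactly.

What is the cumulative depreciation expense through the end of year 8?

Depreciable base = $170,219 − $6,100 = $164,119.
Year 1: ⌊$170,219 × 150%/9⌋ = $28,369. Book value $141,850.
Year 2: ⌊$141,850 × 150%/9⌋ = $23,641. Book value $118,209.
Year 3: ⌊$118,209 × 150%/9⌋ = $19,701. Book value $98,508.
Year 4: ⌊$98,508 × 150%/9⌋ = $16,418. Book value $82,090.
Year 5: ⌊$82,090 × 150%/9⌋ = $13,681. Book value $68,409.
Year 6: ⌊$68,409 × 150%/9⌋ = $11,401. Book value $57,008.
Year 7: ⌊$57,008 × 150%/9⌋ = $9,501. Book value $47,507.
Year 8: ⌊$47,507 × 150%/9⌋ = $7,917. Book value $39,590.
Accumulated through year 8 = $170,219 − $39,590 = $130,629.

$130,629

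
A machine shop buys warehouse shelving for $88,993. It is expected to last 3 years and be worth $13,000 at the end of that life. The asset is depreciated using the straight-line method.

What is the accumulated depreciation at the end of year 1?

Depreciable base = $88,993 − $13,000 = $75,993.
Annual expense = $75,993 / 3 = $25,331.
End of year 1: book value $63,662.
Accumulated through year 1 = $88,993 − $63,662 = $25,331.

$25,331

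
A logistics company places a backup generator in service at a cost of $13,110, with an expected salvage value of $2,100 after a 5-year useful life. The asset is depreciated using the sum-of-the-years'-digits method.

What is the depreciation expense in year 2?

$2,936

Depreciable base = $13,110 − $2,100 = $11,010.
Sum of the years' digits = 5+4+3+2+1 = 15.
Year 1: $11,010 × 5/15 = $3,670. Book value $9,440.
Year 2: $11,010 × 4/15 = $2,936. Book value $6,504.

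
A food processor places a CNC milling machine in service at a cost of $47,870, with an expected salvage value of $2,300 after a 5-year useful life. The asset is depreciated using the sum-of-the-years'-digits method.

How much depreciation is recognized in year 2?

Depreciable base = $47,870 − $2,300 = $45,570.
Sum of the years' digits = 5+4+3+2+1 = 15.
Year 1: $45,570 × 5/15 = $15,190. Book value $32,680.
Year 2: $45,570 × 4/15 = $12,152. Book value $20,528.

$12,152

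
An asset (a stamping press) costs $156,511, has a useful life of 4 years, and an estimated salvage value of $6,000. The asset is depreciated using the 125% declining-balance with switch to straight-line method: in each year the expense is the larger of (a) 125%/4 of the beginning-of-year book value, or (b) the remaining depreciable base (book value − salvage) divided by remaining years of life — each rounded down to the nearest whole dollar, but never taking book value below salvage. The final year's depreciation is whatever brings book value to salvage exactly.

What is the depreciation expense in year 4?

Depreciable base = $156,511 − $6,000 = $150,511.
Year 1: DB = ⌊$156,511 × 125%/4⌋ = $48,909; SL = ⌊$150,511/4⌋ = $37,627 → take DB $48,909. Book value $107,602.
Year 2: DB = ⌊$107,602 × 125%/4⌋ = $33,625; SL = ⌊$101,602/3⌋ = $33,867 → take SL $33,867. Book value $73,735.
Year 3: DB = ⌊$73,735 × 125%/4⌋ = $23,042; SL = ⌊$67,735/2⌋ = $33,867 → take SL $33,867. Book value $39,868.
Year 4 (final): $39,868 − $6,000 = $33,868. Book value $6,000.

$33,868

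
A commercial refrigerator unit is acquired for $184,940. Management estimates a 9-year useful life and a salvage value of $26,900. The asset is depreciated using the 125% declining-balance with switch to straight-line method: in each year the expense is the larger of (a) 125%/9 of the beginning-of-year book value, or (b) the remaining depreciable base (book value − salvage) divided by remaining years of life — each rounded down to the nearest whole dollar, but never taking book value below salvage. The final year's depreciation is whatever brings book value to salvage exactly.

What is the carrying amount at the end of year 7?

Depreciable base = $184,940 − $26,900 = $158,040.
Year 1: DB = ⌊$184,940 × 125%/9⌋ = $25,686; SL = ⌊$158,040/9⌋ = $17,560 → take DB $25,686. Book value $159,254.
Year 2: DB = ⌊$159,254 × 125%/9⌋ = $22,118; SL = ⌊$132,354/8⌋ = $16,544 → take DB $22,118. Book value $137,136.
Year 3: DB = ⌊$137,136 × 125%/9⌋ = $19,046; SL = ⌊$110,236/7⌋ = $15,748 → take DB $19,046. Book value $118,090.
Year 4: DB = ⌊$118,090 × 125%/9⌋ = $16,401; SL = ⌊$91,190/6⌋ = $15,198 → take DB $16,401. Book value $101,689.
Year 5: DB = ⌊$101,689 × 125%/9⌋ = $14,123; SL = ⌊$74,789/5⌋ = $14,957 → take SL $14,957. Book value $86,732.
Year 6: DB = ⌊$86,732 × 125%/9⌋ = $12,046; SL = ⌊$59,832/4⌋ = $14,958 → take SL $14,958. Book value $71,774.
Year 7: DB = ⌊$71,774 × 125%/9⌋ = $9,968; SL = ⌊$44,874/3⌋ = $14,958 → take SL $14,958. Book value $56,816.

$56,816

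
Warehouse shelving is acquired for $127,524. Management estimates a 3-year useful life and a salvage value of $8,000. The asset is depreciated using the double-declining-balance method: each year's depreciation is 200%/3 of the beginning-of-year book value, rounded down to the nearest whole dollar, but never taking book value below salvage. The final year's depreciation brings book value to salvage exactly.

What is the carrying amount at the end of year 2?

Depreciable base = $127,524 − $8,000 = $119,524.
Year 1: ⌊$127,524 × 200%/3⌋ = $85,016. Book value $42,508.
Year 2: ⌊$42,508 × 200%/3⌋ = $28,338. Book value $14,170.

$14,170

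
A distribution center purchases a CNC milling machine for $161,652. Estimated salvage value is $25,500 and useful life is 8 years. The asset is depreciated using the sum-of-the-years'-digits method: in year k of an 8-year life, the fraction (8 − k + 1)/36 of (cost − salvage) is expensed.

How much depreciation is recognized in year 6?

Depreciable base = $161,652 − $25,500 = $136,152.
Sum of the years' digits = 8+7+6+5+4+3+2+1 = 36.
Year 1: $136,152 × 8/36 = $30,256. Book value $131,396.
Year 2: $136,152 × 7/36 = $26,474. Book value $104,922.
Year 3: $136,152 × 6/36 = $22,692. Book value $82,230.
Year 4: $136,152 × 5/36 = $18,910. Book value $63,320.
Year 5: $136,152 × 4/36 = $15,128. Book value $48,192.
Year 6: $136,152 × 3/36 = $11,346. Book value $36,846.

$11,346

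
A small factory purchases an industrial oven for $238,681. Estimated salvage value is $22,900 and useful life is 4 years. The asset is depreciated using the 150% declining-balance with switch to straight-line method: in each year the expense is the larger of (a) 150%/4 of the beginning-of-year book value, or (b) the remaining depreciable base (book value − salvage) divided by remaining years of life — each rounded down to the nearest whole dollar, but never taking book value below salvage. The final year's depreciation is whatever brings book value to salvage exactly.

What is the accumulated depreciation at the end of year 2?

$145,446

Depreciable base = $238,681 − $22,900 = $215,781.
Year 1: DB = ⌊$238,681 × 150%/4⌋ = $89,505; SL = ⌊$215,781/4⌋ = $53,945 → take DB $89,505. Book value $149,176.
Year 2: DB = ⌊$149,176 × 150%/4⌋ = $55,941; SL = ⌊$126,276/3⌋ = $42,092 → take DB $55,941. Book value $93,235.
Accumulated through year 2 = $238,681 − $93,235 = $145,446.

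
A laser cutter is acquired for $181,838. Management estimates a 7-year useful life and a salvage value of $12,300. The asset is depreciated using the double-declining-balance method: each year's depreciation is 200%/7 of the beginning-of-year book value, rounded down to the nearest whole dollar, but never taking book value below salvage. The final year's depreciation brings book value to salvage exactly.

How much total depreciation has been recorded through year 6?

Depreciable base = $181,838 − $12,300 = $169,538.
Year 1: ⌊$181,838 × 200%/7⌋ = $51,953. Book value $129,885.
Year 2: ⌊$129,885 × 200%/7⌋ = $37,110. Book value $92,775.
Year 3: ⌊$92,775 × 200%/7⌋ = $26,507. Book value $66,268.
Year 4: ⌊$66,268 × 200%/7⌋ = $18,933. Book value $47,335.
Year 5: ⌊$47,335 × 200%/7⌋ = $13,524. Book value $33,811.
Year 6: ⌊$33,811 × 200%/7⌋ = $9,660. Book value $24,151.
Accumulated through year 6 = $181,838 − $24,151 = $157,687.

$157,687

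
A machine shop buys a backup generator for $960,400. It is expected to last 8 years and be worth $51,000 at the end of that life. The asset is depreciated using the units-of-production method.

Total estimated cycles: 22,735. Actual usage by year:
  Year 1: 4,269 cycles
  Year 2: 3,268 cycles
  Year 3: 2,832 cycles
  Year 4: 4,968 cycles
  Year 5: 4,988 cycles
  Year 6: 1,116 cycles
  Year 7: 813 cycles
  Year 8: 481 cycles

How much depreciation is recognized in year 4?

Depreciable base = $960,400 − $51,000 = $909,400.
Rate = $909,400 / 22,735 cycles = $40 per cycle.
Year 1: 4,269 × $40 = $170,760. Book value $789,640.
Year 2: 3,268 × $40 = $130,720. Book value $658,920.
Year 3: 2,832 × $40 = $113,280. Book value $545,640.
Year 4: 4,968 × $40 = $198,720. Book value $346,920.

$198,720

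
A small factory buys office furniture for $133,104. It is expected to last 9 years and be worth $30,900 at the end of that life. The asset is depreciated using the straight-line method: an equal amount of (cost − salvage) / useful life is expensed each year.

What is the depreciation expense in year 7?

Depreciable base = $133,104 − $30,900 = $102,204.
Annual expense = $102,204 / 9 = $11,356.

$11,356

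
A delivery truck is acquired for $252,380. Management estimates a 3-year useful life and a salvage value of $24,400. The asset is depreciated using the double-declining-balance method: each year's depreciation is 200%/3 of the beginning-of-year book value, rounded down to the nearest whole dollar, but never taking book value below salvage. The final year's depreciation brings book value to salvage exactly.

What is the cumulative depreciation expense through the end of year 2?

$224,337

Depreciable base = $252,380 − $24,400 = $227,980.
Year 1: ⌊$252,380 × 200%/3⌋ = $168,253. Book value $84,127.
Year 2: ⌊$84,127 × 200%/3⌋ = $56,084. Book value $28,043.
Accumulated through year 2 = $252,380 − $28,043 = $224,337.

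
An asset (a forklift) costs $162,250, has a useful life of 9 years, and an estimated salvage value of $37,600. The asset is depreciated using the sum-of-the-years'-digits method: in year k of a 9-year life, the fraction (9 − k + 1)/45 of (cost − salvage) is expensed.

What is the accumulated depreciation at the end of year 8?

$121,880

Depreciable base = $162,250 − $37,600 = $124,650.
Sum of the years' digits = 9+8+7+6+5+4+3+2+1 = 45.
Year 1: $124,650 × 9/45 = $24,930. Book value $137,320.
Year 2: $124,650 × 8/45 = $22,160. Book value $115,160.
Year 3: $124,650 × 7/45 = $19,390. Book value $95,770.
Year 4: $124,650 × 6/45 = $16,620. Book value $79,150.
Year 5: $124,650 × 5/45 = $13,850. Book value $65,300.
Year 6: $124,650 × 4/45 = $11,080. Book value $54,220.
Year 7: $124,650 × 3/45 = $8,310. Book value $45,910.
Year 8: $124,650 × 2/45 = $5,540. Book value $40,370.
Accumulated through year 8 = $162,250 − $40,370 = $121,880.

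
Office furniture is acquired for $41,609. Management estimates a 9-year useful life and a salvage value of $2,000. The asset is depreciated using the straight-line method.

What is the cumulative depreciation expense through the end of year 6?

Depreciable base = $41,609 − $2,000 = $39,609.
Annual expense = $39,609 / 9 = $4,401.
End of year 1: book value $37,208.
End of year 2: book value $32,807.
End of year 3: book value $28,406.
End of year 4: book value $24,005.
End of year 5: book value $19,604.
End of year 6: book value $15,203.
Accumulated through year 6 = $41,609 − $15,203 = $26,406.

$26,406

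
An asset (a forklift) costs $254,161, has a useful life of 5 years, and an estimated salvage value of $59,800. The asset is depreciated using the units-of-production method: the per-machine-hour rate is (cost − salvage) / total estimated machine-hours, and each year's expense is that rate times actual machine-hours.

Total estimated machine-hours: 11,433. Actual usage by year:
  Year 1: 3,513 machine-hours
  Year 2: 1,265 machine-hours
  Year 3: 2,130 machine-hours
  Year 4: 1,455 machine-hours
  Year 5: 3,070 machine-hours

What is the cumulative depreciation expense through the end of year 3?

Depreciable base = $254,161 − $59,800 = $194,361.
Rate = $194,361 / 11,433 machine-hours = $17 per machine-hour.
Year 1: 3,513 × $17 = $59,721. Book value $194,440.
Year 2: 1,265 × $17 = $21,505. Book value $172,935.
Year 3: 2,130 × $17 = $36,210. Book value $136,725.
Accumulated through year 3 = $254,161 − $136,725 = $117,436.

$117,436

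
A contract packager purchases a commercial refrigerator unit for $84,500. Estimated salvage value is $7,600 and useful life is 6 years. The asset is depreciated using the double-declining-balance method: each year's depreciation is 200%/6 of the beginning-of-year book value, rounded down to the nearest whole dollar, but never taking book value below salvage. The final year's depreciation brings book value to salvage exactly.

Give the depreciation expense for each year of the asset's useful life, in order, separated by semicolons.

Depreciable base = $84,500 − $7,600 = $76,900.
Year 1: ⌊$84,500 × 200%/6⌋ = $28,166. Book value $56,334.
Year 2: ⌊$56,334 × 200%/6⌋ = $18,778. Book value $37,556.
Year 3: ⌊$37,556 × 200%/6⌋ = $12,518. Book value $25,038.
Year 4: ⌊$25,038 × 200%/6⌋ = $8,346. Book value $16,692.
Year 5: ⌊$16,692 × 200%/6⌋ = $5,564. Book value $11,128.
Year 6 (final): $11,128 − $7,600 = $3,528. Book value $7,600.

$28,166; $18,778; $12,518; $8,346; $5,564; $3,528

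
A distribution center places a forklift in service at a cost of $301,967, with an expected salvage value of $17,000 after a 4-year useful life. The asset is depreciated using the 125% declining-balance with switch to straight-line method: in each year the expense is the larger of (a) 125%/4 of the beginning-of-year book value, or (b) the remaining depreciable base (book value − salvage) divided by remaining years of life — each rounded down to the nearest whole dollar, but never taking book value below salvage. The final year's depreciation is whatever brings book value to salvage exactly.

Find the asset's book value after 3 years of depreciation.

$79,864

Depreciable base = $301,967 − $17,000 = $284,967.
Year 1: DB = ⌊$301,967 × 125%/4⌋ = $94,364; SL = ⌊$284,967/4⌋ = $71,241 → take DB $94,364. Book value $207,603.
Year 2: DB = ⌊$207,603 × 125%/4⌋ = $64,875; SL = ⌊$190,603/3⌋ = $63,534 → take DB $64,875. Book value $142,728.
Year 3: DB = ⌊$142,728 × 125%/4⌋ = $44,602; SL = ⌊$125,728/2⌋ = $62,864 → take SL $62,864. Book value $79,864.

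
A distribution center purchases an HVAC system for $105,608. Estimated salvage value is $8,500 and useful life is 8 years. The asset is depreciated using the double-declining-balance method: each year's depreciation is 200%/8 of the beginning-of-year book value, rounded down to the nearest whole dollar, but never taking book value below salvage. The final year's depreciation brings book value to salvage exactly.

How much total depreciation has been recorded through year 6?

Depreciable base = $105,608 − $8,500 = $97,108.
Year 1: ⌊$105,608 × 200%/8⌋ = $26,402. Book value $79,206.
Year 2: ⌊$79,206 × 200%/8⌋ = $19,801. Book value $59,405.
Year 3: ⌊$59,405 × 200%/8⌋ = $14,851. Book value $44,554.
Year 4: ⌊$44,554 × 200%/8⌋ = $11,138. Book value $33,416.
Year 5: ⌊$33,416 × 200%/8⌋ = $8,354. Book value $25,062.
Year 6: ⌊$25,062 × 200%/8⌋ = $6,265. Book value $18,797.
Accumulated through year 6 = $105,608 − $18,797 = $86,811.

$86,811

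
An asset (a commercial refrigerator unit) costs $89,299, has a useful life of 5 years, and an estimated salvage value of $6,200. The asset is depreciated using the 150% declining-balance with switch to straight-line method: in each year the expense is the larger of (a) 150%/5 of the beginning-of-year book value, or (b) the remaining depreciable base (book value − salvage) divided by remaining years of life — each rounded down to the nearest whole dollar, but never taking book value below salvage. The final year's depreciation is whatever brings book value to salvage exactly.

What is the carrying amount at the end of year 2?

$43,757

Depreciable base = $89,299 − $6,200 = $83,099.
Year 1: DB = ⌊$89,299 × 150%/5⌋ = $26,789; SL = ⌊$83,099/5⌋ = $16,619 → take DB $26,789. Book value $62,510.
Year 2: DB = ⌊$62,510 × 150%/5⌋ = $18,753; SL = ⌊$56,310/4⌋ = $14,077 → take DB $18,753. Book value $43,757.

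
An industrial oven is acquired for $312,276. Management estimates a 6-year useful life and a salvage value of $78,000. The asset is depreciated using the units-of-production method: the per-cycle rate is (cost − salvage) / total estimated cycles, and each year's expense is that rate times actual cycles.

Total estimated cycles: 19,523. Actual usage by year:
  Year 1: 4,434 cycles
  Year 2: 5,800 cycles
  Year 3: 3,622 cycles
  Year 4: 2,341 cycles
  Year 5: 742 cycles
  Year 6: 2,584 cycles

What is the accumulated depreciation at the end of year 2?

$122,808

Depreciable base = $312,276 − $78,000 = $234,276.
Rate = $234,276 / 19,523 cycles = $12 per cycle.
Year 1: 4,434 × $12 = $53,208. Book value $259,068.
Year 2: 5,800 × $12 = $69,600. Book value $189,468.
Accumulated through year 2 = $312,276 − $189,468 = $122,808.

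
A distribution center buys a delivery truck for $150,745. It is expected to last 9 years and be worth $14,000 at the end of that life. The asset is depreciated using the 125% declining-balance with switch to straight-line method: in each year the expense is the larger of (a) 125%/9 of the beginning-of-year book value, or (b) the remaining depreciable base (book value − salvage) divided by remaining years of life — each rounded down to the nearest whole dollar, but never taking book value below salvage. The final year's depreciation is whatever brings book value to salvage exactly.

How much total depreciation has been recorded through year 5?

Depreciable base = $150,745 − $14,000 = $136,745.
Year 1: DB = ⌊$150,745 × 125%/9⌋ = $20,936; SL = ⌊$136,745/9⌋ = $15,193 → take DB $20,936. Book value $129,809.
Year 2: DB = ⌊$129,809 × 125%/9⌋ = $18,029; SL = ⌊$115,809/8⌋ = $14,476 → take DB $18,029. Book value $111,780.
Year 3: DB = ⌊$111,780 × 125%/9⌋ = $15,525; SL = ⌊$97,780/7⌋ = $13,968 → take DB $15,525. Book value $96,255.
Year 4: DB = ⌊$96,255 × 125%/9⌋ = $13,368; SL = ⌊$82,255/6⌋ = $13,709 → take SL $13,709. Book value $82,546.
Year 5: DB = ⌊$82,546 × 125%/9⌋ = $11,464; SL = ⌊$68,546/5⌋ = $13,709 → take SL $13,709. Book value $68,837.
Accumulated through year 5 = $150,745 − $68,837 = $81,908.

$81,908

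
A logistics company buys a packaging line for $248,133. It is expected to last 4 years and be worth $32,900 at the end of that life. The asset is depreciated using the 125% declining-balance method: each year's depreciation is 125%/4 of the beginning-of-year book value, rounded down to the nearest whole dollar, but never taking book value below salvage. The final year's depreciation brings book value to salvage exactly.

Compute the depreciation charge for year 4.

Depreciable base = $248,133 − $32,900 = $215,233.
Year 1: ⌊$248,133 × 125%/4⌋ = $77,541. Book value $170,592.
Year 2: ⌊$170,592 × 125%/4⌋ = $53,310. Book value $117,282.
Year 3: ⌊$117,282 × 125%/4⌋ = $36,650. Book value $80,632.
Year 4 (final): $80,632 − $32,900 = $47,732. Book value $32,900.

$47,732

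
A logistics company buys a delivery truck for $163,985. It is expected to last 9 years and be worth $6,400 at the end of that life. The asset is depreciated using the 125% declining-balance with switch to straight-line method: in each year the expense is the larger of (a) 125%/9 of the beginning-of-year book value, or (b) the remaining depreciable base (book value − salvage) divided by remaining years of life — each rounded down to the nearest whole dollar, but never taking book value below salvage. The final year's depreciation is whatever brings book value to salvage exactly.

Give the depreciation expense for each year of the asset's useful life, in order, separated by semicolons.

$22,775; $19,612; $16,888; $16,385; $16,385; $16,385; $16,385; $16,385; $16,385

Depreciable base = $163,985 − $6,400 = $157,585.
Year 1: DB = ⌊$163,985 × 125%/9⌋ = $22,775; SL = ⌊$157,585/9⌋ = $17,509 → take DB $22,775. Book value $141,210.
Year 2: DB = ⌊$141,210 × 125%/9⌋ = $19,612; SL = ⌊$134,810/8⌋ = $16,851 → take DB $19,612. Book value $121,598.
Year 3: DB = ⌊$121,598 × 125%/9⌋ = $16,888; SL = ⌊$115,198/7⌋ = $16,456 → take DB $16,888. Book value $104,710.
Year 4: DB = ⌊$104,710 × 125%/9⌋ = $14,543; SL = ⌊$98,310/6⌋ = $16,385 → take SL $16,385. Book value $88,325.
Year 5: DB = ⌊$88,325 × 125%/9⌋ = $12,267; SL = ⌊$81,925/5⌋ = $16,385 → take SL $16,385. Book value $71,940.
Year 6: DB = ⌊$71,940 × 125%/9⌋ = $9,991; SL = ⌊$65,540/4⌋ = $16,385 → take SL $16,385. Book value $55,555.
Year 7: DB = ⌊$55,555 × 125%/9⌋ = $7,715; SL = ⌊$49,155/3⌋ = $16,385 → take SL $16,385. Book value $39,170.
Year 8: DB = ⌊$39,170 × 125%/9⌋ = $5,440; SL = ⌊$32,770/2⌋ = $16,385 → take SL $16,385. Book value $22,785.
Year 9 (final): $22,785 − $6,400 = $16,385. Book value $6,400.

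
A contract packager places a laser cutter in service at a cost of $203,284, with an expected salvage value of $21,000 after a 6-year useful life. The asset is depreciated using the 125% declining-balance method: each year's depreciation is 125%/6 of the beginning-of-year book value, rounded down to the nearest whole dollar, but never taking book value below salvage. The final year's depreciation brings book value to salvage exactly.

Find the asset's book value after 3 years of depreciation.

Depreciable base = $203,284 − $21,000 = $182,284.
Year 1: ⌊$203,284 × 125%/6⌋ = $42,350. Book value $160,934.
Year 2: ⌊$160,934 × 125%/6⌋ = $33,527. Book value $127,407.
Year 3: ⌊$127,407 × 125%/6⌋ = $26,543. Book value $100,864.

$100,864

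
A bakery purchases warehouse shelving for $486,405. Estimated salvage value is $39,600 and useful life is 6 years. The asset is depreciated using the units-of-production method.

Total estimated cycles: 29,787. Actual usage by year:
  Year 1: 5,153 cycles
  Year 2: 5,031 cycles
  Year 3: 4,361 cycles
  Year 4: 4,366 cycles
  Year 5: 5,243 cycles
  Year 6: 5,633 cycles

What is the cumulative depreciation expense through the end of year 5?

$362,310

Depreciable base = $486,405 − $39,600 = $446,805.
Rate = $446,805 / 29,787 cycles = $15 per cycle.
Year 1: 5,153 × $15 = $77,295. Book value $409,110.
Year 2: 5,031 × $15 = $75,465. Book value $333,645.
Year 3: 4,361 × $15 = $65,415. Book value $268,230.
Year 4: 4,366 × $15 = $65,490. Book value $202,740.
Year 5: 5,243 × $15 = $78,645. Book value $124,095.
Accumulated through year 5 = $486,405 − $124,095 = $362,310.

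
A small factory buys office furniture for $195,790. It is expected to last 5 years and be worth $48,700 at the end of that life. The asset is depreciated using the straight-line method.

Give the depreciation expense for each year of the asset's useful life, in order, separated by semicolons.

$29,418; $29,418; $29,418; $29,418; $29,418

Depreciable base = $195,790 − $48,700 = $147,090.
Annual expense = $147,090 / 5 = $29,418.
End of year 1: book value $166,372.
End of year 2: book value $136,954.
End of year 3: book value $107,536.
End of year 4: book value $78,118.
End of year 5: book value $48,700.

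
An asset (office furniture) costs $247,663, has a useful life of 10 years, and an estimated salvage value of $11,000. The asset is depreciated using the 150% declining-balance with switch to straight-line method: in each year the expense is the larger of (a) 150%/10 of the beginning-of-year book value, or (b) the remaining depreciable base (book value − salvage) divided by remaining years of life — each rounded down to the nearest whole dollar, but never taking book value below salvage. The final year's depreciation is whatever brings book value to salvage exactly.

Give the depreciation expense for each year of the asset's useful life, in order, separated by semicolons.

Depreciable base = $247,663 − $11,000 = $236,663.
Year 1: DB = ⌊$247,663 × 150%/10⌋ = $37,149; SL = ⌊$236,663/10⌋ = $23,666 → take DB $37,149. Book value $210,514.
Year 2: DB = ⌊$210,514 × 150%/10⌋ = $31,577; SL = ⌊$199,514/9⌋ = $22,168 → take DB $31,577. Book value $178,937.
Year 3: DB = ⌊$178,937 × 150%/10⌋ = $26,840; SL = ⌊$167,937/8⌋ = $20,992 → take DB $26,840. Book value $152,097.
Year 4: DB = ⌊$152,097 × 150%/10⌋ = $22,814; SL = ⌊$141,097/7⌋ = $20,156 → take DB $22,814. Book value $129,283.
Year 5: DB = ⌊$129,283 × 150%/10⌋ = $19,392; SL = ⌊$118,283/6⌋ = $19,713 → take SL $19,713. Book value $109,570.
Year 6: DB = ⌊$109,570 × 150%/10⌋ = $16,435; SL = ⌊$98,570/5⌋ = $19,714 → take SL $19,714. Book value $89,856.
Year 7: DB = ⌊$89,856 × 150%/10⌋ = $13,478; SL = ⌊$78,856/4⌋ = $19,714 → take SL $19,714. Book value $70,142.
Year 8: DB = ⌊$70,142 × 150%/10⌋ = $10,521; SL = ⌊$59,142/3⌋ = $19,714 → take SL $19,714. Book value $50,428.
Year 9: DB = ⌊$50,428 × 150%/10⌋ = $7,564; SL = ⌊$39,428/2⌋ = $19,714 → take SL $19,714. Book value $30,714.
Year 10 (final): $30,714 − $11,000 = $19,714. Book value $11,000.

$37,149; $31,577; $26,840; $22,814; $19,713; $19,714; $19,714; $19,714; $19,714; $19,714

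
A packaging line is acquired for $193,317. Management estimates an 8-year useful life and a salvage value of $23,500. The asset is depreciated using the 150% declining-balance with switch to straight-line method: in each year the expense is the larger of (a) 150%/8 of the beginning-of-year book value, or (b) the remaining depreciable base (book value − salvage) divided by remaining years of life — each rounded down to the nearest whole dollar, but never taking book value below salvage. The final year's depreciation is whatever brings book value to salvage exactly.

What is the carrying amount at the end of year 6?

Depreciable base = $193,317 − $23,500 = $169,817.
Year 1: DB = ⌊$193,317 × 150%/8⌋ = $36,246; SL = ⌊$169,817/8⌋ = $21,227 → take DB $36,246. Book value $157,071.
Year 2: DB = ⌊$157,071 × 150%/8⌋ = $29,450; SL = ⌊$133,571/7⌋ = $19,081 → take DB $29,450. Book value $127,621.
Year 3: DB = ⌊$127,621 × 150%/8⌋ = $23,928; SL = ⌊$104,121/6⌋ = $17,353 → take DB $23,928. Book value $103,693.
Year 4: DB = ⌊$103,693 × 150%/8⌋ = $19,442; SL = ⌊$80,193/5⌋ = $16,038 → take DB $19,442. Book value $84,251.
Year 5: DB = ⌊$84,251 × 150%/8⌋ = $15,797; SL = ⌊$60,751/4⌋ = $15,187 → take DB $15,797. Book value $68,454.
Year 6: DB = ⌊$68,454 × 150%/8⌋ = $12,835; SL = ⌊$44,954/3⌋ = $14,984 → take SL $14,984. Book value $53,470.

$53,470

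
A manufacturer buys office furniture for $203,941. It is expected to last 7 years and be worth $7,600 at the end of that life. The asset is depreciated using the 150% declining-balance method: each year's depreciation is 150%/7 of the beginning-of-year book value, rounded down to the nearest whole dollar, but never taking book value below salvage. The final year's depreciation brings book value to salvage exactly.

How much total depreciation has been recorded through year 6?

Depreciable base = $203,941 − $7,600 = $196,341.
Year 1: ⌊$203,941 × 150%/7⌋ = $43,701. Book value $160,240.
Year 2: ⌊$160,240 × 150%/7⌋ = $34,337. Book value $125,903.
Year 3: ⌊$125,903 × 150%/7⌋ = $26,979. Book value $98,924.
Year 4: ⌊$98,924 × 150%/7⌋ = $21,198. Book value $77,726.
Year 5: ⌊$77,726 × 150%/7⌋ = $16,655. Book value $61,071.
Year 6: ⌊$61,071 × 150%/7⌋ = $13,086. Book value $47,985.
Accumulated through year 6 = $203,941 − $47,985 = $155,956.

$155,956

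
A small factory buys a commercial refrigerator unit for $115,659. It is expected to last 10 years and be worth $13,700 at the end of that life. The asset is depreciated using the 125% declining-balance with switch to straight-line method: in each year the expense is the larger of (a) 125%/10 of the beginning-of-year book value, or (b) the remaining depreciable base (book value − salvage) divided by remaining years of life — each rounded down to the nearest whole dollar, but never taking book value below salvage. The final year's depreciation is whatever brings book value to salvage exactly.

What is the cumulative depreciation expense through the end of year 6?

Depreciable base = $115,659 − $13,700 = $101,959.
Year 1: DB = ⌊$115,659 × 125%/10⌋ = $14,457; SL = ⌊$101,959/10⌋ = $10,195 → take DB $14,457. Book value $101,202.
Year 2: DB = ⌊$101,202 × 125%/10⌋ = $12,650; SL = ⌊$87,502/9⌋ = $9,722 → take DB $12,650. Book value $88,552.
Year 3: DB = ⌊$88,552 × 125%/10⌋ = $11,069; SL = ⌊$74,852/8⌋ = $9,356 → take DB $11,069. Book value $77,483.
Year 4: DB = ⌊$77,483 × 125%/10⌋ = $9,685; SL = ⌊$63,783/7⌋ = $9,111 → take DB $9,685. Book value $67,798.
Year 5: DB = ⌊$67,798 × 125%/10⌋ = $8,474; SL = ⌊$54,098/6⌋ = $9,016 → take SL $9,016. Book value $58,782.
Year 6: DB = ⌊$58,782 × 125%/10⌋ = $7,347; SL = ⌊$45,082/5⌋ = $9,016 → take SL $9,016. Book value $49,766.
Accumulated through year 6 = $115,659 − $49,766 = $65,893.

$65,893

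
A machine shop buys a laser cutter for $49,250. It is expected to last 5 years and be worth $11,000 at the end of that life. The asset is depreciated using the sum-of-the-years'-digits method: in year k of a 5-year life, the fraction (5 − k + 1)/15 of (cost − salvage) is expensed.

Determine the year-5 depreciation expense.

$2,550

Depreciable base = $49,250 − $11,000 = $38,250.
Sum of the years' digits = 5+4+3+2+1 = 15.
Year 1: $38,250 × 5/15 = $12,750. Book value $36,500.
Year 2: $38,250 × 4/15 = $10,200. Book value $26,300.
Year 3: $38,250 × 3/15 = $7,650. Book value $18,650.
Year 4: $38,250 × 2/15 = $5,100. Book value $13,550.
Year 5: $38,250 × 1/15 = $2,550. Book value $11,000.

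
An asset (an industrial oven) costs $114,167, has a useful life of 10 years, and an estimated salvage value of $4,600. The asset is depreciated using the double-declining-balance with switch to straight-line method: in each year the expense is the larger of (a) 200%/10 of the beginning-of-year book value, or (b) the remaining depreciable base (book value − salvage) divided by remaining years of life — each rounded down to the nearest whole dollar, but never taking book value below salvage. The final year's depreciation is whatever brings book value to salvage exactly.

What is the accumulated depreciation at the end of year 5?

Depreciable base = $114,167 − $4,600 = $109,567.
Year 1: DB = ⌊$114,167 × 200%/10⌋ = $22,833; SL = ⌊$109,567/10⌋ = $10,956 → take DB $22,833. Book value $91,334.
Year 2: DB = ⌊$91,334 × 200%/10⌋ = $18,266; SL = ⌊$86,734/9⌋ = $9,637 → take DB $18,266. Book value $73,068.
Year 3: DB = ⌊$73,068 × 200%/10⌋ = $14,613; SL = ⌊$68,468/8⌋ = $8,558 → take DB $14,613. Book value $58,455.
Year 4: DB = ⌊$58,455 × 200%/10⌋ = $11,691; SL = ⌊$53,855/7⌋ = $7,693 → take DB $11,691. Book value $46,764.
Year 5: DB = ⌊$46,764 × 200%/10⌋ = $9,352; SL = ⌊$42,164/6⌋ = $7,027 → take DB $9,352. Book value $37,412.
Accumulated through year 5 = $114,167 − $37,412 = $76,755.

$76,755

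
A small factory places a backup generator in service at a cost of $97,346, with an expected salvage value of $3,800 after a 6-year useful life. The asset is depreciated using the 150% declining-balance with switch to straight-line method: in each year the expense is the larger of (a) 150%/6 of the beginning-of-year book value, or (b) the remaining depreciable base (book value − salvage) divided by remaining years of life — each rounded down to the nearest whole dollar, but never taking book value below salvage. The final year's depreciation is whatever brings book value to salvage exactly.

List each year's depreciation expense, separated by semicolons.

Depreciable base = $97,346 − $3,800 = $93,546.
Year 1: DB = ⌊$97,346 × 150%/6⌋ = $24,336; SL = ⌊$93,546/6⌋ = $15,591 → take DB $24,336. Book value $73,010.
Year 2: DB = ⌊$73,010 × 150%/6⌋ = $18,252; SL = ⌊$69,210/5⌋ = $13,842 → take DB $18,252. Book value $54,758.
Year 3: DB = ⌊$54,758 × 150%/6⌋ = $13,689; SL = ⌊$50,958/4⌋ = $12,739 → take DB $13,689. Book value $41,069.
Year 4: DB = ⌊$41,069 × 150%/6⌋ = $10,267; SL = ⌊$37,269/3⌋ = $12,423 → take SL $12,423. Book value $28,646.
Year 5: DB = ⌊$28,646 × 150%/6⌋ = $7,161; SL = ⌊$24,846/2⌋ = $12,423 → take SL $12,423. Book value $16,223.
Year 6 (final): $16,223 − $3,800 = $12,423. Book value $3,800.

$24,336; $18,252; $13,689; $12,423; $12,423; $12,423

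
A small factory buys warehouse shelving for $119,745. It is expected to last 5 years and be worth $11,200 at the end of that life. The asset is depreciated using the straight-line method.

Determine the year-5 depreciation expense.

$21,709

Depreciable base = $119,745 − $11,200 = $108,545.
Annual expense = $108,545 / 5 = $21,709.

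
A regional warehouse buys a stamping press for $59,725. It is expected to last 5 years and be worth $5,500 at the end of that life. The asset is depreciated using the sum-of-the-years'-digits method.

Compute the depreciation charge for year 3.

$10,845

Depreciable base = $59,725 − $5,500 = $54,225.
Sum of the years' digits = 5+4+3+2+1 = 15.
Year 1: $54,225 × 5/15 = $18,075. Book value $41,650.
Year 2: $54,225 × 4/15 = $14,460. Book value $27,190.
Year 3: $54,225 × 3/15 = $10,845. Book value $16,345.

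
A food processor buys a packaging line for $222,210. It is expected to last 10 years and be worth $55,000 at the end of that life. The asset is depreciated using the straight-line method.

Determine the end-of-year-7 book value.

Depreciable base = $222,210 − $55,000 = $167,210.
Annual expense = $167,210 / 10 = $16,721.
End of year 1: book value $205,489.
End of year 2: book value $188,768.
End of year 3: book value $172,047.
End of year 4: book value $155,326.
End of year 5: book value $138,605.
End of year 6: book value $121,884.
End of year 7: book value $105,163.

$105,163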